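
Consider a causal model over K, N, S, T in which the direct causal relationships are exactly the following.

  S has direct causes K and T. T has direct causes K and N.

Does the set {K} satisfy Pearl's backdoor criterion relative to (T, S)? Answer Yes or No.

Backdoor paths from T to S (paths whose first edge points into T):
  P1: T <- K -> S
Condition 1 (no descendant of T in the set): holds — descendants of T are {S}; none are in {K}.
Condition 2 (every backdoor path blocked by {K}):
  P1: blocked at fork node K ∈ conditioning set.
{K} satisfies the backdoor criterion.

Yes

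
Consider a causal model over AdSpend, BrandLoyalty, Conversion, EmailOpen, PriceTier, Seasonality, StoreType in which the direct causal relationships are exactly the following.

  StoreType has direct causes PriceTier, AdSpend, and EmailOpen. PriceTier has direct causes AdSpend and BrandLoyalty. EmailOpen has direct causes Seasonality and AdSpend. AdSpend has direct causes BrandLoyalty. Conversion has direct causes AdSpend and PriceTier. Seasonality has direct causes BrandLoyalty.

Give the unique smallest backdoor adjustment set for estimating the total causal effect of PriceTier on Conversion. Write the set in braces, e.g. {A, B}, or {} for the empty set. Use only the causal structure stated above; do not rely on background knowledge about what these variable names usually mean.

{AdSpend}

Variables eligible for adjustment (non-descendants of PriceTier, excluding PriceTier and Conversion): {AdSpend, BrandLoyalty, EmailOpen, Seasonality}.
Backdoor paths from PriceTier to Conversion:
  P1: PriceTier <- BrandLoyalty -> Seasonality -> EmailOpen <- AdSpend -> Conversion
  P2: PriceTier <- BrandLoyalty -> Seasonality -> EmailOpen -> StoreType <- AdSpend -> Conversion
  P3: PriceTier <- BrandLoyalty -> AdSpend -> Conversion
  P4: PriceTier <- AdSpend -> Conversion
The empty set is not sufficient: P3 (PriceTier <- BrandLoyalty -> AdSpend -> Conversion) has no collider blocking it and no conditioned non-collider, so it is open.
Try {AdSpend}:
  P1: blocked at collider EmailOpen (neither it nor any descendant is in the conditioning set).
  P2: blocked at collider StoreType (neither it nor any descendant is in the conditioning set).
  P3: blocked at chain node AdSpend ∈ conditioning set.
  P4: blocked at fork node AdSpend ∈ conditioning set.
{AdSpend} contains no descendant of PriceTier and blocks every backdoor path.
No other singleton works — e.g. {BrandLoyalty} leaves P4 open — so {AdSpend} is the unique smallest valid adjustment set.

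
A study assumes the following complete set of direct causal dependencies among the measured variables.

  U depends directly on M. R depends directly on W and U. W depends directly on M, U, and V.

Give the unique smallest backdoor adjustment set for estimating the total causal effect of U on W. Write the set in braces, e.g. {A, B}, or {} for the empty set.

{M}

Variables eligible for adjustment (non-descendants of U, excluding U and W): {M, V}.
Backdoor paths from U to W:
  P1: U <- M -> W
The empty set is not sufficient: P1 (U <- M -> W) has no collider blocking it and no conditioned non-collider, so it is open.
Try {M}:
  P1: blocked at fork node M ∈ conditioning set.
{M} contains no descendant of U and blocks every backdoor path.
No other singleton works — e.g. {V} leaves P1 open — so {M} is the unique smallest valid adjustment set.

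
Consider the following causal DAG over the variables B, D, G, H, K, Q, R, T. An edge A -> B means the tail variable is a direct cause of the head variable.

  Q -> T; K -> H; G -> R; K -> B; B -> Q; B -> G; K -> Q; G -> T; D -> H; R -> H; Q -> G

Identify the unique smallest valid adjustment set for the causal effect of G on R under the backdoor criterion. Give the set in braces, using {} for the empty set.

Variables eligible for adjustment (non-descendants of G, excluding G and R): {B, D, K, Q}.
Backdoor paths from G to R:
  P1: G <- B <- K -> H <- R
  P2: G <- B -> Q <- K -> H <- R
  P3: G <- Q <- K -> H <- R
  P4: G <- Q <- B <- K -> H <- R
Each backdoor path contains an unconditioned collider, so every path is already blocked with the empty conditioning set:
  P1: blocked at collider H (neither it nor any descendant is in the conditioning set).
  P2: blocked at collider Q (neither it nor any descendant is in the conditioning set).
  P3: blocked at collider H (neither it nor any descendant is in the conditioning set).
  P4: blocked at collider H (neither it nor any descendant is in the conditioning set).
The empty set is therefore the unique smallest valid set.

{}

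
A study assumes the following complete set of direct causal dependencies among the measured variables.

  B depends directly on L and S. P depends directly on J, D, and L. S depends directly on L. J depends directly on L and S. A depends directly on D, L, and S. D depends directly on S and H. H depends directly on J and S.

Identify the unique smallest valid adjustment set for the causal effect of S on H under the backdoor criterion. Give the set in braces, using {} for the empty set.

{L}

Variables eligible for adjustment (non-descendants of S, excluding S and H): {L}.
Backdoor paths from S to H:
  P1: S <- L -> J -> H
  P2: S <- L -> J -> P <- D <- H
  P3: S <- L -> P <- J -> H
  P4: S <- L -> P <- D <- H
  P5: S <- L -> A <- D <- H
  P6: S <- L -> A <- D -> P <- J -> H
The empty set is not sufficient: P1 (S <- L -> J -> H) has no collider blocking it and no conditioned non-collider, so it is open.
Try {L}:
  P1: blocked at fork node L ∈ conditioning set.
  P2: blocked at fork node L ∈ conditioning set.
  P3: blocked at fork node L ∈ conditioning set.
  P4: blocked at fork node L ∈ conditioning set.
  P5: blocked at fork node L ∈ conditioning set.
  P6: blocked at fork node L ∈ conditioning set.
{L} contains no descendant of S and blocks every backdoor path.
{L} is the unique smallest valid adjustment set.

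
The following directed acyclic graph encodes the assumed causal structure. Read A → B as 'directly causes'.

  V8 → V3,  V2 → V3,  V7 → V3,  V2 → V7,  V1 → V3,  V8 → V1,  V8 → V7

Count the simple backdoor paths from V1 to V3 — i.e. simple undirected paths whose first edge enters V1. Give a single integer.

A backdoor path from V1 to V3 is any simple undirected path whose first edge points into V1 (i.e. leaves V1 via a parent).
Parents of V1: {V8}.
Enumerating:
  P1: V1 <- V8 -> V7 <- V2 -> V3
  P2: V1 <- V8 -> V7 -> V3
  P3: V1 <- V8 -> V3
That exhausts the simple backdoor paths. Count: 3.

3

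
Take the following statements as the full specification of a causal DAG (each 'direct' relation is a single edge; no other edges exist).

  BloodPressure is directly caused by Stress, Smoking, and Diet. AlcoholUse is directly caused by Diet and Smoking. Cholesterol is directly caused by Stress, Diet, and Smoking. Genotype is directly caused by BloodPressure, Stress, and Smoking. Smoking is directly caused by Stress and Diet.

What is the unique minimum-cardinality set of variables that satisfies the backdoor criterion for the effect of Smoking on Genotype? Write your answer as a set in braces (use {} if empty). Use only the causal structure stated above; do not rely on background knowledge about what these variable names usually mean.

Variables eligible for adjustment (non-descendants of Smoking, excluding Smoking and Genotype): {Diet, Stress}.
Backdoor paths from Smoking to Genotype:
  P1: Smoking <- Diet -> Cholesterol <- Stress -> BloodPressure -> Genotype
  P2: Smoking <- Diet -> Cholesterol <- Stress -> Genotype
  P3: Smoking <- Diet -> BloodPressure <- Stress -> Genotype
  P4: Smoking <- Diet -> BloodPressure -> Genotype
  P5: Smoking <- Stress -> Cholesterol <- Diet -> BloodPressure -> Genotype
  P6: Smoking <- Stress -> BloodPressure -> Genotype
  P7: Smoking <- Stress -> Genotype
The empty set is not sufficient: P4 (Smoking <- Diet -> BloodPressure -> Genotype) has no collider blocking it and no conditioned non-collider, so it is open.
Try {Diet, Stress}:
  P1: blocked at fork node Diet ∈ conditioning set.
  P2: blocked at fork node Diet ∈ conditioning set.
  P3: blocked at fork node Diet ∈ conditioning set.
  P4: blocked at fork node Diet ∈ conditioning set.
  P5: blocked at fork node Stress ∈ conditioning set.
  P6: blocked at fork node Stress ∈ conditioning set.
  P7: blocked at fork node Stress ∈ conditioning set.
{Diet, Stress} contains no descendant of Smoking and blocks every backdoor path.
Every element of {Diet, Stress} is needed (dropping Diet leaves P4 open; dropping Stress leaves P6 open), so no proper subset is valid.
Among all size-2 subsets of the eligible variables, only {Diet, Stress} blocks every backdoor path, so it is the unique smallest valid adjustment set.

{Diet, Stress}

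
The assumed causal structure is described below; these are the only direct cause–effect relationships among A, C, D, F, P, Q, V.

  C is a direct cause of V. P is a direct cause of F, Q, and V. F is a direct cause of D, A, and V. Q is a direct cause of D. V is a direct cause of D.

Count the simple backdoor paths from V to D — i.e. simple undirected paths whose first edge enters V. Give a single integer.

4

A backdoor path from V to D is any simple undirected path whose first edge points into V (i.e. leaves V via a parent).
Parents of V: {C, F, P}.
Enumerating:
  P1: V <- P -> F -> D
  P2: V <- P -> Q -> D
  P3: V <- F <- P -> Q -> D
  P4: V <- F -> D
That exhausts the simple backdoor paths. Count: 4.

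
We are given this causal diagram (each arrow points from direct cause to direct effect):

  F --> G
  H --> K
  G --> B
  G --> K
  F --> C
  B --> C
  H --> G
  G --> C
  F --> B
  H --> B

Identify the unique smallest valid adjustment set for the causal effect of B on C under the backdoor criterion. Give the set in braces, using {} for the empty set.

{F, G}

Variables eligible for adjustment (non-descendants of B, excluding B and C): {F, G, H, K}.
Backdoor paths from B to C:
  P1: B <- H -> G <- F -> C
  P2: B <- H -> G -> C
  P3: B <- H -> K <- G <- F -> C
  P4: B <- H -> K <- G -> C
  P5: B <- F -> G -> C
  P6: B <- F -> C
  P7: B <- G <- F -> C
  P8: B <- G -> C
The empty set is not sufficient: P2 (B <- H -> G -> C) has no collider blocking it and no conditioned non-collider, so it is open.
Try {F, G}:
  P1: blocked at fork node F ∈ conditioning set.
  P2: blocked at chain node G ∈ conditioning set.
  P3: blocked at collider K (neither it nor any descendant is in the conditioning set).
  P4: blocked at collider K (neither it nor any descendant is in the conditioning set).
  P5: blocked at fork node F ∈ conditioning set.
  P6: blocked at fork node F ∈ conditioning set.
  P7: blocked at chain node G ∈ conditioning set.
  P8: blocked at fork node G ∈ conditioning set.
{F, G} contains no descendant of B and blocks every backdoor path.
Every element of {F, G} is needed (dropping F leaves P1 open; dropping G leaves P2 open), so no proper subset is valid.
Among all size-2 subsets of the eligible variables, only {F, G} blocks every backdoor path, so it is the unique smallest valid adjustment set.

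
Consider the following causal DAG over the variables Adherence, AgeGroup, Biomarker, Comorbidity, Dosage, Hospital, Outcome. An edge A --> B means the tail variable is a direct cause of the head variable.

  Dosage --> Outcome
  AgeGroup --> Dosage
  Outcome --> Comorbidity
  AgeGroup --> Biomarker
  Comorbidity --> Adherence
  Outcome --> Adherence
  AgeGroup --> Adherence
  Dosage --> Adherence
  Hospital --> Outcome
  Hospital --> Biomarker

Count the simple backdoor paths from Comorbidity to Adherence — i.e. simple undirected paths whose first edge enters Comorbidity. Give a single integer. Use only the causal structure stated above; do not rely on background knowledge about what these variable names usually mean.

5

A backdoor path from Comorbidity to Adherence is any simple undirected path whose first edge points into Comorbidity (i.e. leaves Comorbidity via a parent).
Parents of Comorbidity: {Outcome}.
Enumerating:
  P1: Comorbidity <- Outcome <- Hospital -> Biomarker <- AgeGroup -> Dosage -> Adherence
  P2: Comorbidity <- Outcome <- Hospital -> Biomarker <- AgeGroup -> Adherence
  P3: Comorbidity <- Outcome <- Dosage <- AgeGroup -> Adherence
  P4: Comorbidity <- Outcome <- Dosage -> Adherence
  P5: Comorbidity <- Outcome -> Adherence
That exhausts the simple backdoor paths. Count: 5.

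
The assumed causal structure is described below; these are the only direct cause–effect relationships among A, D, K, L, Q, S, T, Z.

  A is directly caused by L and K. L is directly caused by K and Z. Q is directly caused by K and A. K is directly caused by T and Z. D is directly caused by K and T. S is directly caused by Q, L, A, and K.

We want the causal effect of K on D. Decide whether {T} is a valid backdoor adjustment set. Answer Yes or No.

Yes

Backdoor paths from K to D (paths whose first edge points into K):
  P1: K <- T -> D
Condition 1 (no descendant of K in the set): holds — descendants of K are {A, D, L, Q, S}; none are in {T}.
Condition 2 (every backdoor path blocked by {T}):
  P1: blocked at fork node T ∈ conditioning set.
{T} satisfies the backdoor criterion.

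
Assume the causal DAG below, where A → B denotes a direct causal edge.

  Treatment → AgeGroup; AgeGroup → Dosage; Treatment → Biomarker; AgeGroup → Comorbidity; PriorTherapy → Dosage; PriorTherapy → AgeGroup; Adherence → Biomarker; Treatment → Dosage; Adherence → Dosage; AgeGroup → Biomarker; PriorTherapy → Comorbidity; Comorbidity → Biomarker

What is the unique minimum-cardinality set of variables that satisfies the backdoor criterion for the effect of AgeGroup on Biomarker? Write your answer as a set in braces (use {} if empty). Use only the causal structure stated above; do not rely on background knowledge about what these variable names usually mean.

Variables eligible for adjustment (non-descendants of AgeGroup, excluding AgeGroup and Biomarker): {Adherence, PriorTherapy, Treatment}.
Backdoor paths from AgeGroup to Biomarker:
  P1: AgeGroup <- PriorTherapy -> Comorbidity -> Biomarker
  P2: AgeGroup <- PriorTherapy -> Dosage <- Treatment -> Biomarker
  P3: AgeGroup <- PriorTherapy -> Dosage <- Adherence -> Biomarker
  P4: AgeGroup <- Treatment -> Biomarker
  P5: AgeGroup <- Treatment -> Dosage <- PriorTherapy -> Comorbidity -> Biomarker
  P6: AgeGroup <- Treatment -> Dosage <- Adherence -> Biomarker
The empty set is not sufficient: P1 (AgeGroup <- PriorTherapy -> Comorbidity -> Biomarker) has no collider blocking it and no conditioned non-collider, so it is open.
Try {PriorTherapy, Treatment}:
  P1: blocked at fork node PriorTherapy ∈ conditioning set.
  P2: blocked at fork node PriorTherapy ∈ conditioning set.
  P3: blocked at fork node PriorTherapy ∈ conditioning set.
  P4: blocked at fork node Treatment ∈ conditioning set.
  P5: blocked at fork node Treatment ∈ conditioning set.
  P6: blocked at fork node Treatment ∈ conditioning set.
{PriorTherapy, Treatment} contains no descendant of AgeGroup and blocks every backdoor path.
Every element of {PriorTherapy, Treatment} is needed (dropping PriorTherapy leaves P1 open; dropping Treatment leaves P4 open), so no proper subset is valid.
Among all size-2 subsets of the eligible variables, only {PriorTherapy, Treatment} blocks every backdoor path, so it is the unique smallest valid adjustment set.

{PriorTherapy, Treatment}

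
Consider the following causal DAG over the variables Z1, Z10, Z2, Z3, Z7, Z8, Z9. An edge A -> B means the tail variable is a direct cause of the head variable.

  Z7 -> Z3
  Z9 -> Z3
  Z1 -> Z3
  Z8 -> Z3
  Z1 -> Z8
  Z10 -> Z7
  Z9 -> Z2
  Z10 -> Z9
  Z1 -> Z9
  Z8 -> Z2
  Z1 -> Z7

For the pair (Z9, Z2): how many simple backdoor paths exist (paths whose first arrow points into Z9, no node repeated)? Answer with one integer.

7

A backdoor path from Z9 to Z2 is any simple undirected path whose first edge points into Z9 (i.e. leaves Z9 via a parent).
Parents of Z9: {Z1, Z10}.
Enumerating:
  P1: Z9 <- Z1 -> Z8 -> Z2
  P2: Z9 <- Z1 -> Z7 -> Z3 <- Z8 -> Z2
  P3: Z9 <- Z1 -> Z3 <- Z8 -> Z2
  P4: Z9 <- Z10 -> Z7 <- Z1 -> Z8 -> Z2
  P5: Z9 <- Z10 -> Z7 <- Z1 -> Z3 <- Z8 -> Z2
  P6: Z9 <- Z10 -> Z7 -> Z3 <- Z1 -> Z8 -> Z2
  P7: Z9 <- Z10 -> Z7 -> Z3 <- Z8 -> Z2
That exhausts the simple backdoor paths. Count: 7.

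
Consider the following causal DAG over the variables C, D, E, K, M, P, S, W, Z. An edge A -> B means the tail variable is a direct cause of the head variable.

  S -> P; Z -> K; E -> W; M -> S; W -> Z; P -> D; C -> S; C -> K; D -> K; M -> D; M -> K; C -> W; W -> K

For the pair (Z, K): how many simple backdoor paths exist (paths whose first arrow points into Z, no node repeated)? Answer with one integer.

A backdoor path from Z to K is any simple undirected path whose first edge points into Z (i.e. leaves Z via a parent).
Parents of Z: {W}.
Enumerating:
  P1: Z <- W <- C -> S <- M -> D -> K
  P2: Z <- W <- C -> S <- M -> K
  P3: Z <- W <- C -> S -> P -> D <- M -> K
  P4: Z <- W <- C -> S -> P -> D -> K
  P5: Z <- W <- C -> K
  P6: Z <- W -> K
That exhausts the simple backdoor paths. Count: 6.

6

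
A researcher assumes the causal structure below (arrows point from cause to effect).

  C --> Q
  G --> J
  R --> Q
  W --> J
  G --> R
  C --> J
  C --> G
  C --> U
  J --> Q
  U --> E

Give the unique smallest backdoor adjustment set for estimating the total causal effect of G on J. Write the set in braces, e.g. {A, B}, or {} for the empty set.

{C}

Variables eligible for adjustment (non-descendants of G, excluding G and J): {C, E, U, W}.
Backdoor paths from G to J:
  P1: G <- C -> J
  P2: G <- C -> Q <- J
The empty set is not sufficient: P1 (G <- C -> J) has no collider blocking it and no conditioned non-collider, so it is open.
Try {C}:
  P1: blocked at fork node C ∈ conditioning set.
  P2: blocked at fork node C ∈ conditioning set.
{C} contains no descendant of G and blocks every backdoor path.
No other singleton works — e.g. {W} leaves P1 open — so {C} is the unique smallest valid adjustment set.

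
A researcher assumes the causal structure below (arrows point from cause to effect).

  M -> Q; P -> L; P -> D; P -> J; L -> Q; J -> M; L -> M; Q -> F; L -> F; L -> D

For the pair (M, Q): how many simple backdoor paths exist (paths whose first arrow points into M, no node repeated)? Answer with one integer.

6

A backdoor path from M to Q is any simple undirected path whose first edge points into M (i.e. leaves M via a parent).
Parents of M: {J, L}.
Enumerating:
  P1: M <- J <- P -> L -> Q
  P2: M <- J <- P -> L -> F <- Q
  P3: M <- J <- P -> D <- L -> Q
  P4: M <- J <- P -> D <- L -> F <- Q
  P5: M <- L -> Q
  P6: M <- L -> F <- Q
That exhausts the simple backdoor paths. Count: 6.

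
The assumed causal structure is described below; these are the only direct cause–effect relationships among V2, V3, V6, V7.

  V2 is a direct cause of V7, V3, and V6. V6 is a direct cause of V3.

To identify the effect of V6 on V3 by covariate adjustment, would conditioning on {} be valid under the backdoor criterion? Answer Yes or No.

Backdoor paths from V6 to V3 (paths whose first edge points into V6):
  P1: V6 <- V2 -> V3
Condition 1 (no descendant of V6 in the set): holds — descendants of V6 are {V3}; none are in {}.
Condition 2 (every backdoor path blocked by {}):
  P1: open — no interior node is in the conditioning set.
{} does not satisfy the backdoor criterion.

No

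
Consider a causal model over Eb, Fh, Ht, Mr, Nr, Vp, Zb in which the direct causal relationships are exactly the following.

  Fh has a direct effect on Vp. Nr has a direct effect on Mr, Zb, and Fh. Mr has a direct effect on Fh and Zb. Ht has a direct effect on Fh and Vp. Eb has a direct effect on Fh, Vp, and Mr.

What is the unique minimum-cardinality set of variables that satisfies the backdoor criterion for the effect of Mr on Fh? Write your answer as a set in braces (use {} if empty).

Variables eligible for adjustment (non-descendants of Mr, excluding Mr and Fh): {Eb, Ht, Nr}.
Backdoor paths from Mr to Fh:
  P1: Mr <- Eb -> Fh
  P2: Mr <- Eb -> Vp <- Ht -> Fh
  P3: Mr <- Eb -> Vp <- Fh
  P4: Mr <- Nr -> Fh
The empty set is not sufficient: P1 (Mr <- Eb -> Fh) has no collider blocking it and no conditioned non-collider, so it is open.
Try {Eb, Nr}:
  P1: blocked at fork node Eb ∈ conditioning set.
  P2: blocked at fork node Eb ∈ conditioning set.
  P3: blocked at fork node Eb ∈ conditioning set.
  P4: blocked at fork node Nr ∈ conditioning set.
{Eb, Nr} contains no descendant of Mr and blocks every backdoor path.
Every element of {Eb, Nr} is needed (dropping Eb leaves P1 open; dropping Nr leaves P4 open), so no proper subset is valid.
Among all size-2 subsets of the eligible variables, only {Eb, Nr} blocks every backdoor path, so it is the unique smallest valid adjustment set.

{Eb, Nr}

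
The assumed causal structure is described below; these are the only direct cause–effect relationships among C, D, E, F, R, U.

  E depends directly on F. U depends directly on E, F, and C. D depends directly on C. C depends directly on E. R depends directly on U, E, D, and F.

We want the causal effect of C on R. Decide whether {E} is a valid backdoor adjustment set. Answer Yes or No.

Yes

Backdoor paths from C to R (paths whose first edge points into C):
  P1: C <- E <- F -> U -> R
  P2: C <- E <- F -> R
  P3: C <- E -> U <- F -> R
  P4: C <- E -> U -> R
  P5: C <- E -> R
Condition 1 (no descendant of C in the set): holds — descendants of C are {D, R, U}; none are in {E}.
Condition 2 (every backdoor path blocked by {E}):
  P1: blocked at chain node E ∈ conditioning set.
  P2: blocked at chain node E ∈ conditioning set.
  P3: blocked at fork node E ∈ conditioning set.
  P4: blocked at fork node E ∈ conditioning set.
  P5: blocked at fork node E ∈ conditioning set.
{E} satisfies the backdoor criterion.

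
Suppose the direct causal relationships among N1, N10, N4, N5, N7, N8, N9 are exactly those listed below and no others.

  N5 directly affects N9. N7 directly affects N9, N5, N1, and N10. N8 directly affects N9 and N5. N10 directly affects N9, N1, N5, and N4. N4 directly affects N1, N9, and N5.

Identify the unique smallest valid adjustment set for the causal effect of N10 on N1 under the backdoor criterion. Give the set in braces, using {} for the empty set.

{N7}

Variables eligible for adjustment (non-descendants of N10, excluding N10 and N1): {N7, N8}.
Backdoor paths from N10 to N1:
  P1: N10 <- N7 -> N5 <- N4 -> N1
  P2: N10 <- N7 -> N5 <- N8 -> N9 <- N4 -> N1
  P3: N10 <- N7 -> N5 -> N9 <- N4 -> N1
  P4: N10 <- N7 -> N9 <- N4 -> N1
  P5: N10 <- N7 -> N9 <- N8 -> N5 <- N4 -> N1
  P6: N10 <- N7 -> N9 <- N5 <- N4 -> N1
  P7: N10 <- N7 -> N1
The empty set is not sufficient: P7 (N10 <- N7 -> N1) has no collider blocking it and no conditioned non-collider, so it is open.
Try {N7}:
  P1: blocked at fork node N7 ∈ conditioning set.
  P2: blocked at fork node N7 ∈ conditioning set.
  P3: blocked at fork node N7 ∈ conditioning set.
  P4: blocked at fork node N7 ∈ conditioning set.
  P5: blocked at fork node N7 ∈ conditioning set.
  P6: blocked at fork node N7 ∈ conditioning set.
  P7: blocked at fork node N7 ∈ conditioning set.
{N7} contains no descendant of N10 and blocks every backdoor path.
No other singleton works — e.g. {N8} leaves P7 open — so {N7} is the unique smallest valid adjustment set.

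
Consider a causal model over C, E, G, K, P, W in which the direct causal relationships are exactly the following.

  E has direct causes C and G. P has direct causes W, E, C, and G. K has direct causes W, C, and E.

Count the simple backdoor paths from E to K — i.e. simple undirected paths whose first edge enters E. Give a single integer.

A backdoor path from E to K is any simple undirected path whose first edge points into E (i.e. leaves E via a parent).
Parents of E: {C, G}.
Enumerating:
  P1: E <- C -> P <- W -> K
  P2: E <- C -> K
  P3: E <- G -> P <- C -> K
  P4: E <- G -> P <- W -> K
That exhausts the simple backdoor paths. Count: 4.

4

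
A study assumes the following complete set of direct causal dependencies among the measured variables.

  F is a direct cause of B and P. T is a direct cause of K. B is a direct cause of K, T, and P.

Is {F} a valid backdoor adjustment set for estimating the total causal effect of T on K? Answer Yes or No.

Backdoor paths from T to K (paths whose first edge points into T):
  P1: T <- B -> K
Condition 1 (no descendant of T in the set): holds — descendants of T are {K}; none are in {F}.
Condition 2 (every backdoor path blocked by {F}):
  P1: open — no interior node is in the conditioning set.
{F} does not satisfy the backdoor criterion.

No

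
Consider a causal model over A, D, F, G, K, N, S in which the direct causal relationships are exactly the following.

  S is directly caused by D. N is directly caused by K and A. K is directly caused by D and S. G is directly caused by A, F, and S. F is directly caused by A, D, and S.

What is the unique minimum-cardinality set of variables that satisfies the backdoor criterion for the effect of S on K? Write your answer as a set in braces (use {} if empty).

Variables eligible for adjustment (non-descendants of S, excluding S and K): {A, D}.
Backdoor paths from S to K:
  P1: S <- D -> K
  P2: S <- D -> F <- A -> N <- K
  P3: S <- D -> F -> G <- A -> N <- K
The empty set is not sufficient: P1 (S <- D -> K) has no collider blocking it and no conditioned non-collider, so it is open.
Try {D}:
  P1: blocked at fork node D ∈ conditioning set.
  P2: blocked at fork node D ∈ conditioning set.
  P3: blocked at fork node D ∈ conditioning set.
{D} contains no descendant of S and blocks every backdoor path.
No other singleton works — e.g. {A} leaves P1 open — so {D} is the unique smallest valid adjustment set.

{D}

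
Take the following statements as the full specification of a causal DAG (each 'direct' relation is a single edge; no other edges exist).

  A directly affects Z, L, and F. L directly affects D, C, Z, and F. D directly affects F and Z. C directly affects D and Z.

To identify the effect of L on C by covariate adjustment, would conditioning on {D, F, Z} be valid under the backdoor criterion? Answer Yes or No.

Backdoor paths from L to C (paths whose first edge points into L):
  P1: L <- A -> Z <- C
  P2: L <- A -> Z <- D <- C
  P3: L <- A -> F <- D <- C
  P4: L <- A -> F <- D -> Z <- C
Condition 1 (no descendant of L in the set): FAILS — D, F, and Z are descendants of L.
Condition 2 (every backdoor path blocked by {D, F, Z}):
  P1: open — collider(s) Z are conditioned on (or have a conditioned descendant) and no non-collider on the path is in the set.
  P2: blocked at chain node D ∈ conditioning set.
  P3: blocked at chain node D ∈ conditioning set.
  P4: blocked at fork node D ∈ conditioning set.
{D, F, Z} does not satisfy the backdoor criterion.

No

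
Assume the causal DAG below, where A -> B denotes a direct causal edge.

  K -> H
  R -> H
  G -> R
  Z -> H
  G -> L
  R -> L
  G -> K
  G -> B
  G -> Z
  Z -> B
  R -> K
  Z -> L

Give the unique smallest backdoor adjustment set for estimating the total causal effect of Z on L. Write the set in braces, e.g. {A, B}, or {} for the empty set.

{G}

Variables eligible for adjustment (non-descendants of Z, excluding Z and L): {G, K, R}.
Backdoor paths from Z to L:
  P1: Z <- G -> R -> L
  P2: Z <- G -> K <- R -> L
  P3: Z <- G -> K -> H <- R -> L
  P4: Z <- G -> L
The empty set is not sufficient: P1 (Z <- G -> R -> L) has no collider blocking it and no conditioned non-collider, so it is open.
Try {G}:
  P1: blocked at fork node G ∈ conditioning set.
  P2: blocked at fork node G ∈ conditioning set.
  P3: blocked at fork node G ∈ conditioning set.
  P4: blocked at fork node G ∈ conditioning set.
{G} contains no descendant of Z and blocks every backdoor path.
No other singleton works — e.g. {R} leaves P4 open — so {G} is the unique smallest valid adjustment set.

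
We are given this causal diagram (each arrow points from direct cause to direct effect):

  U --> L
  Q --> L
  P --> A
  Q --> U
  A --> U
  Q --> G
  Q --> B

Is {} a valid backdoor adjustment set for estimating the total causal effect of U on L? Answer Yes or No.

Backdoor paths from U to L (paths whose first edge points into U):
  P1: U <- Q -> L
Condition 1 (no descendant of U in the set): holds — descendants of U are {L}; none are in {}.
Condition 2 (every backdoor path blocked by {}):
  P1: open — no interior node is in the conditioning set.
{} does not satisfy the backdoor criterion.

No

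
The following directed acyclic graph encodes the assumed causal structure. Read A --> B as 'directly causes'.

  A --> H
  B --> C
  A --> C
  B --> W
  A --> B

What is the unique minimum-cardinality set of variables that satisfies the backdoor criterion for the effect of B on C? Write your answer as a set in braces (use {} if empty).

{A}

Variables eligible for adjustment (non-descendants of B, excluding B and C): {A, H}.
Backdoor paths from B to C:
  P1: B <- A -> C
The empty set is not sufficient: P1 (B <- A -> C) has no collider blocking it and no conditioned non-collider, so it is open.
Try {A}:
  P1: blocked at fork node A ∈ conditioning set.
{A} contains no descendant of B and blocks every backdoor path.
No other singleton works — e.g. {H} leaves P1 open — so {A} is the unique smallest valid adjustment set.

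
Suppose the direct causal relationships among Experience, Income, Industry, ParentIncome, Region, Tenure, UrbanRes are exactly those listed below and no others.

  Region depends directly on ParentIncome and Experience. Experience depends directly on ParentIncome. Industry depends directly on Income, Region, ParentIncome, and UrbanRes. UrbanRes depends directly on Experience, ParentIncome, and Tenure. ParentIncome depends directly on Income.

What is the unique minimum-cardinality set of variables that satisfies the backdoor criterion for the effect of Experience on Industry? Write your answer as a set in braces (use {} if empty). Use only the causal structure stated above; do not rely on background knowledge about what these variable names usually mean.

Variables eligible for adjustment (non-descendants of Experience, excluding Experience and Industry): {Income, ParentIncome, Tenure}.
Backdoor paths from Experience to Industry:
  P1: Experience <- ParentIncome <- Income -> Industry
  P2: Experience <- ParentIncome -> UrbanRes -> Industry
  P3: Experience <- ParentIncome -> Region -> Industry
  P4: Experience <- ParentIncome -> Industry
The empty set is not sufficient: P1 (Experience <- ParentIncome <- Income -> Industry) has no collider blocking it and no conditioned non-collider, so it is open.
Try {ParentIncome}:
  P1: blocked at chain node ParentIncome ∈ conditioning set.
  P2: blocked at fork node ParentIncome ∈ conditioning set.
  P3: blocked at fork node ParentIncome ∈ conditioning set.
  P4: blocked at fork node ParentIncome ∈ conditioning set.
{ParentIncome} contains no descendant of Experience and blocks every backdoor path.
No other singleton works — e.g. {Income} leaves P2 open — so {ParentIncome} is the unique smallest valid adjustment set.

{ParentIncome}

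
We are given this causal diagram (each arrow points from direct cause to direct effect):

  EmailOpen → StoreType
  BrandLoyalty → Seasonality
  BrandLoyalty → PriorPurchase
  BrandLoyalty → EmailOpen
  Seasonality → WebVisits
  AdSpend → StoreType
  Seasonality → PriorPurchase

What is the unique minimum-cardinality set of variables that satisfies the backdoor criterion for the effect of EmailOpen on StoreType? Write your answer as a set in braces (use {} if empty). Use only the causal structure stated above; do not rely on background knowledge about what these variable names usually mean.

Variables eligible for adjustment (non-descendants of EmailOpen, excluding EmailOpen and StoreType): {AdSpend, BrandLoyalty, PriorPurchase, Seasonality, WebVisits}.
Backdoor paths from EmailOpen to StoreType:
  (none)
With no backdoor paths the empty set already satisfies the criterion, and it is trivially minimal.

{}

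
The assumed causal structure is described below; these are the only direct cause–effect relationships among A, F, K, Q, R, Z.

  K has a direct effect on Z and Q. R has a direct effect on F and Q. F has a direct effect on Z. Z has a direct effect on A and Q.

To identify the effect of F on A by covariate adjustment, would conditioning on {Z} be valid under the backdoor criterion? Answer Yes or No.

Backdoor paths from F to A (paths whose first edge points into F):
  P1: F <- R -> Q <- K -> Z -> A
  P2: F <- R -> Q <- Z -> A
Condition 1 (no descendant of F in the set): FAILS — Z is a descendant of F.
Condition 2 (every backdoor path blocked by {Z}):
  P1: blocked at collider Q (neither it nor any descendant is in the conditioning set).
  P2: blocked at collider Q (neither it nor any descendant is in the conditioning set).
{Z} does not satisfy the backdoor criterion.

No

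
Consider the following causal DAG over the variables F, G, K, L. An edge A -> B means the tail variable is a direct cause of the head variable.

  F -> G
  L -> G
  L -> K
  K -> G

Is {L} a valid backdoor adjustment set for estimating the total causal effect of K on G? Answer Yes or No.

Backdoor paths from K to G (paths whose first edge points into K):
  P1: K <- L -> G
Condition 1 (no descendant of K in the set): holds — descendants of K are {G}; none are in {L}.
Condition 2 (every backdoor path blocked by {L}):
  P1: blocked at fork node L ∈ conditioning set.
{L} satisfies the backdoor criterion.

Yes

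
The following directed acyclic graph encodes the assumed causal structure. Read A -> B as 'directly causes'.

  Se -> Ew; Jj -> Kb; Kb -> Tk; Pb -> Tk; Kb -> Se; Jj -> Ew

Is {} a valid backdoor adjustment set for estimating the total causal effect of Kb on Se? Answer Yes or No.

Yes

Backdoor paths from Kb to Se (paths whose first edge points into Kb):
  P1: Kb <- Jj -> Ew <- Se
Condition 1 (no descendant of Kb in the set): holds — descendants of Kb are {Ew, Se, Tk}; none are in {}.
Condition 2 (every backdoor path blocked by {}):
  P1: blocked at collider Ew (neither it nor any descendant is in the conditioning set).
{} satisfies the backdoor criterion.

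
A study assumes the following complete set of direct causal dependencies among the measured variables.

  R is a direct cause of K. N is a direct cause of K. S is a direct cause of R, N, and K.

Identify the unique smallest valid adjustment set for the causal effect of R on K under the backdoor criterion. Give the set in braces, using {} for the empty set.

{S}

Variables eligible for adjustment (non-descendants of R, excluding R and K): {N, S}.
Backdoor paths from R to K:
  P1: R <- S -> N -> K
  P2: R <- S -> K
The empty set is not sufficient: P1 (R <- S -> N -> K) has no collider blocking it and no conditioned non-collider, so it is open.
Try {S}:
  P1: blocked at fork node S ∈ conditioning set.
  P2: blocked at fork node S ∈ conditioning set.
{S} contains no descendant of R and blocks every backdoor path.
No other singleton works — e.g. {N} leaves P2 open — so {S} is the unique smallest valid adjustment set.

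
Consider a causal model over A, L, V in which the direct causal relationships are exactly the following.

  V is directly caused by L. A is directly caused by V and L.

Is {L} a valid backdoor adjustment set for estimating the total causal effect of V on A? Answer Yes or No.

Backdoor paths from V to A (paths whose first edge points into V):
  P1: V <- L -> A
Condition 1 (no descendant of V in the set): holds — descendants of V are {A}; none are in {L}.
Condition 2 (every backdoor path blocked by {L}):
  P1: blocked at fork node L ∈ conditioning set.
{L} satisfies the backdoor criterion.

Yes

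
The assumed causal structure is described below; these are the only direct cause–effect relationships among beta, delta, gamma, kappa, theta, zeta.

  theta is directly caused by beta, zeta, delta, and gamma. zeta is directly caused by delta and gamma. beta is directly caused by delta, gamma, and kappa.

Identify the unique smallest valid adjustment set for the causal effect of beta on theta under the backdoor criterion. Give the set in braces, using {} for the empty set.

Variables eligible for adjustment (non-descendants of beta, excluding beta and theta): {delta, gamma, kappa, zeta}.
Backdoor paths from beta to theta:
  P1: beta <- delta -> zeta <- gamma -> theta
  P2: beta <- delta -> zeta -> theta
  P3: beta <- delta -> theta
  P4: beta <- gamma -> zeta <- delta -> theta
  P5: beta <- gamma -> zeta -> theta
  P6: beta <- gamma -> theta
The empty set is not sufficient: P2 (beta <- delta -> zeta -> theta) has no collider blocking it and no conditioned non-collider, so it is open.
Try {delta, gamma}:
  P1: blocked at fork node delta ∈ conditioning set.
  P2: blocked at fork node delta ∈ conditioning set.
  P3: blocked at fork node delta ∈ conditioning set.
  P4: blocked at fork node gamma ∈ conditioning set.
  P5: blocked at fork node gamma ∈ conditioning set.
  P6: blocked at fork node gamma ∈ conditioning set.
{delta, gamma} contains no descendant of beta and blocks every backdoor path.
Every element of {delta, gamma} is needed (dropping delta leaves P2 open; dropping gamma leaves P5 open), so no proper subset is valid.
Among all size-2 subsets of the eligible variables, only {delta, gamma} blocks every backdoor path, so it is the unique smallest valid adjustment set.

{delta, gamma}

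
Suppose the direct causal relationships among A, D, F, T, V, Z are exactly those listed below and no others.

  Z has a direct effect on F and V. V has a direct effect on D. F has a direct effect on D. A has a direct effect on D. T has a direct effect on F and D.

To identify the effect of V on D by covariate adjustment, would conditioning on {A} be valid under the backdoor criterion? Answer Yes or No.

No

Backdoor paths from V to D (paths whose first edge points into V):
  P1: V <- Z -> F <- T -> D
  P2: V <- Z -> F -> D
Condition 1 (no descendant of V in the set): holds — descendants of V are {D}; none are in {A}.
Condition 2 (every backdoor path blocked by {A}):
  P1: blocked at collider F (neither it nor any descendant is in the conditioning set).
  P2: open — no interior node is in the conditioning set.
{A} does not satisfy the backdoor criterion.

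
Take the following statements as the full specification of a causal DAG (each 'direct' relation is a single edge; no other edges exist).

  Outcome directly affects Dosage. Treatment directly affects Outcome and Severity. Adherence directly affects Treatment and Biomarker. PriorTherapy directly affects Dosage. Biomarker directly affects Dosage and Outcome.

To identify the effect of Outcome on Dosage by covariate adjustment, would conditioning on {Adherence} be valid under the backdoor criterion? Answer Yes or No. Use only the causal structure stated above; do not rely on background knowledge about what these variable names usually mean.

No

Backdoor paths from Outcome to Dosage (paths whose first edge points into Outcome):
  P1: Outcome <- Treatment <- Adherence -> Biomarker -> Dosage
  P2: Outcome <- Biomarker -> Dosage
Condition 1 (no descendant of Outcome in the set): holds — descendants of Outcome are {Dosage}; none are in {Adherence}.
Condition 2 (every backdoor path blocked by {Adherence}):
  P1: blocked at fork node Adherence ∈ conditioning set.
  P2: open — no interior node is in the conditioning set.
{Adherence} does not satisfy the backdoor criterion.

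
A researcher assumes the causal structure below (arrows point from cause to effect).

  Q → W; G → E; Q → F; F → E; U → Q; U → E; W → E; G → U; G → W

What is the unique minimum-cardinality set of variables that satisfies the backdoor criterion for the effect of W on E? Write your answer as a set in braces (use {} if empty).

{G, Q}

Variables eligible for adjustment (non-descendants of W, excluding W and E): {F, G, Q, U}.
Backdoor paths from W to E:
  P1: W <- G -> U -> Q -> F -> E
  P2: W <- G -> U -> E
  P3: W <- G -> E
  P4: W <- Q <- U <- G -> E
  P5: W <- Q <- U -> E
  P6: W <- Q -> F -> E
The empty set is not sufficient: P1 (W <- G -> U -> Q -> F -> E) has no collider blocking it and no conditioned non-collider, so it is open.
Try {G, Q}:
  P1: blocked at fork node G ∈ conditioning set.
  P2: blocked at fork node G ∈ conditioning set.
  P3: blocked at fork node G ∈ conditioning set.
  P4: blocked at chain node Q ∈ conditioning set.
  P5: blocked at chain node Q ∈ conditioning set.
  P6: blocked at fork node Q ∈ conditioning set.
{G, Q} contains no descendant of W and blocks every backdoor path.
Every element of {G, Q} is needed (dropping G leaves P2 open; dropping Q leaves P5 open), so no proper subset is valid.
Among all size-2 subsets of the eligible variables, only {G, Q} blocks every backdoor path, so it is the unique smallest valid adjustment set.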